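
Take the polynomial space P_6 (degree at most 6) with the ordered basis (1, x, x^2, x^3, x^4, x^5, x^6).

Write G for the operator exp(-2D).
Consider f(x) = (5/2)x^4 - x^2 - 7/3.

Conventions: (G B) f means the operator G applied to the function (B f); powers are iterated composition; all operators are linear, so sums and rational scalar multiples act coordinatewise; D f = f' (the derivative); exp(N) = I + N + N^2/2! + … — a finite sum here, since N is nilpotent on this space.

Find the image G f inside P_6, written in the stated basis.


order-1 term: -20x^3 + 4x
order-2 term: 60x^2 - 4
order-3 term: -80x
order-4 term: 40
the series for exp(-2D) f terminates at order 4
exp(-2D) f = (5/2)x^4 - 20x^3 + 59x^2 - 76x + 101/3

the image equals g(x) = (5/2)x^4 - 20x^3 + 59x^2 - 76x + 101/3


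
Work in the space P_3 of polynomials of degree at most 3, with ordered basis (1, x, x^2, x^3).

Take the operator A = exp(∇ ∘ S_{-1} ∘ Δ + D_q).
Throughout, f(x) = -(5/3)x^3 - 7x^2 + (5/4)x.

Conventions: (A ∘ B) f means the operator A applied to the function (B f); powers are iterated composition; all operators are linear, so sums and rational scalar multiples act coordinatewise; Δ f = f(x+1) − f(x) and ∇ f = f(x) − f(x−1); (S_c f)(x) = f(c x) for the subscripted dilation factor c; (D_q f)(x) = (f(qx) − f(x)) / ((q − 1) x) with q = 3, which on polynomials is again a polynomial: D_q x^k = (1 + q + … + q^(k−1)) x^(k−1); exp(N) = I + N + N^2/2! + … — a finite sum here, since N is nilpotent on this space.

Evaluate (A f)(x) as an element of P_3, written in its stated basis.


g(x) = -(5/3)x^3 - (86/3)x^2 - (961/12)x + 485/36

order-1 term: -(65/3)x^2 - 38x + 101/4
order-2 term: -(130/3)x + 8/3
order-3 term: -130/9
the series for exp(∇ ∘ S_{-1} ∘ Δ + D_q) f terminates at order 3
exp(∇ ∘ S_{-1} ∘ Δ + D_q) f = -(5/3)x^3 - (86/3)x^2 - (961/12)x + 485/36


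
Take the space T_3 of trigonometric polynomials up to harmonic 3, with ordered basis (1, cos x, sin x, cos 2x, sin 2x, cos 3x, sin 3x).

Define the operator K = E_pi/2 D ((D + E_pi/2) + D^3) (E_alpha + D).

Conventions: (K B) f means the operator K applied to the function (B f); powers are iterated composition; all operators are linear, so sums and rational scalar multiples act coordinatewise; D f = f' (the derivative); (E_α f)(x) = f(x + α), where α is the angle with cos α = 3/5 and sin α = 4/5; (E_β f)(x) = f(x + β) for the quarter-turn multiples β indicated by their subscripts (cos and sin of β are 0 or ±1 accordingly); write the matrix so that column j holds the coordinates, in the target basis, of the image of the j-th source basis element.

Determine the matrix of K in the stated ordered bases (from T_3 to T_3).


the matrix is [[0, 0, 0, 0, 0, 0, 0]; [0, 9/5, -3/5, 0, 0, 0, 0]; [0, 3/5, 9/5, 0, 0, 0, 0]; [0, 0, 0, -64/25, -902/25, 0, 0]; [0, 0, 0, 902/25, -64/25, 0, 0]; [0, 0, 0, 0, 0, 1257/5, 351/5]; [0, 0, 0, 0, 0, -351/5, 1257/5]] (rows listed top to bottom)

image of 1: 0
image of cos x: (9/5)cos x + (3/5)sin x
image of sin x: -(3/5)cos x + (9/5)sin x
image of cos 2x: -(64/25)cos 2x + (902/25)sin 2x
image of sin 2x: -(902/25)cos 2x - (64/25)sin 2x
image of cos 3x: (1257/5)cos 3x - (351/5)sin 3x
image of sin 3x: (351/5)cos 3x + (1257/5)sin 3x
each image's coordinates form column j of the matrix


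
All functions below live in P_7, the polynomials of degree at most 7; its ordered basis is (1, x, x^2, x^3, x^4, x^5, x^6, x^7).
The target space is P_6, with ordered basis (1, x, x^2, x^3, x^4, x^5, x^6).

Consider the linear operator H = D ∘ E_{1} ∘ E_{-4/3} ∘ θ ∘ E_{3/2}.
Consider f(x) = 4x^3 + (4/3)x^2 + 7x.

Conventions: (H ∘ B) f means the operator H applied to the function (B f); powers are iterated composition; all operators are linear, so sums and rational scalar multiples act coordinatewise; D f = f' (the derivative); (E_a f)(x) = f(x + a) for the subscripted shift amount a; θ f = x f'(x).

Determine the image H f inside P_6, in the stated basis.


the result is g(x) = 36x^2 + (160/3)x + 146/9

E_{3/2} f = 4x^3 + (58/3)x^2 + 38x + 27
θ E_{3/2} f = 12x^3 + (116/3)x^2 + 38x
E_{-4/3} (θ ∘ E_{3/2}) f = 12x^3 - (28/3)x^2 - (10/9)x - 280/27
E_{1} E_{-4/3} (θ ∘ E_{3/2}) f = 12x^3 + (80/3)x^2 + (146/9)x - 238/27
D E_{1} E_{-4/3} (θ ∘ E_{3/2}) f = 36x^2 + (160/3)x + 146/9


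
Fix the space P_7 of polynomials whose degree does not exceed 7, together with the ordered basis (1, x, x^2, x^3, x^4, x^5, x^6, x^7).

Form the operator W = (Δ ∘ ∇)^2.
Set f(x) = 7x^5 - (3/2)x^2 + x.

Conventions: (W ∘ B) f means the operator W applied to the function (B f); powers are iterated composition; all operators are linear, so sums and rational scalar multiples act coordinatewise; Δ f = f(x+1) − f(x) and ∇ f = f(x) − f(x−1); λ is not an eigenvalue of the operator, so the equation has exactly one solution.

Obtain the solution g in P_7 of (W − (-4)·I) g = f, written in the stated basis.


the image equals g(x) = (7/4)x^5 - (3/8)x^2 - (209/4)x

write g with unknown coordinates in the stated basis and equate coefficients in (W − (-4)·I) g = f
solving from the highest basis element down gives g = (7/4)x^5 - (3/8)x^2 - (209/4)x
check: W g = 210x
so W g − (-4)·g = 7x^5 - (3/2)x^2 + x = f ✓


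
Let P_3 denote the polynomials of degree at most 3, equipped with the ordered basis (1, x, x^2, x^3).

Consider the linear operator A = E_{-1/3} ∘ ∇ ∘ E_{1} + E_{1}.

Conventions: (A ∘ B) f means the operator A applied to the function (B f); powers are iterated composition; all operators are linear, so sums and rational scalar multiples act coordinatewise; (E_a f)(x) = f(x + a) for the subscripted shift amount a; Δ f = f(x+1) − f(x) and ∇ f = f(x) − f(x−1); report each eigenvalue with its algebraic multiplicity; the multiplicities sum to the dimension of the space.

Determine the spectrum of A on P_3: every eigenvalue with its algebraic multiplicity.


image of 1: 1
image of x: x + 2
image of x^2: x^2 + 4x + 4/3
image of x^3: x^3 + 6x^2 + 4x + 4/3
the matrix is upper triangular; its diagonal is (1, 1, 1, 1)
for a triangular matrix the eigenvalues are the diagonal entries, with algebraic multiplicity their repetition count

λ = 1 (multiplicity 4)


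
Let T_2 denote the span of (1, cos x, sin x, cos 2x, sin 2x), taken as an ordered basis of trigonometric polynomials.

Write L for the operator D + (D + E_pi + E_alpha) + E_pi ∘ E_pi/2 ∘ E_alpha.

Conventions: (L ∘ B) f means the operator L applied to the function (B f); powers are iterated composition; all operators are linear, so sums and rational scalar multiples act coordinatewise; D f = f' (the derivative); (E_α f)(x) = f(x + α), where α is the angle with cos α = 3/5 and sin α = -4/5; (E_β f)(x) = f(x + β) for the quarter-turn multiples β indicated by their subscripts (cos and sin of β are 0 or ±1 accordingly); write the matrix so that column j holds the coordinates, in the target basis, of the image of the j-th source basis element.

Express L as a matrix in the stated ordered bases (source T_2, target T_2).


the matrix is [[3, 0, 0, 0, 0]; [0, -6/5, 3/5, 0, 0]; [0, -3/5, -6/5, 0, 0]; [0, 0, 0, 1, 4]; [0, 0, 0, -4, 1]] (rows listed top to bottom)

image of 1: 3
image of cos x: -(6/5)cos x - (3/5)sin x
image of sin x: (3/5)cos x - (6/5)sin x
image of cos 2x: cos 2x - 4sin 2x
image of sin 2x: 4cos 2x + sin 2x
each image's coordinates form column j of the matrix


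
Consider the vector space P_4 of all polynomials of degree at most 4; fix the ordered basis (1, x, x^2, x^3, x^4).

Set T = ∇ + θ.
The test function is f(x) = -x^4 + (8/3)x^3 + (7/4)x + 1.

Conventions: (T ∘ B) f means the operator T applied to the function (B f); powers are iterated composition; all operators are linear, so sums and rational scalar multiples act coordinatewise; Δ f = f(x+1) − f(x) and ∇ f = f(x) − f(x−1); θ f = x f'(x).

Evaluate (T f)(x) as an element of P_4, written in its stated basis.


∇ f = -4x^3 + 14x^2 - 12x + 65/12
θ f = -4x^4 + 8x^3 + (7/4)x
(∇ + θ) f = -4x^4 + 4x^3 + 14x^2 - (41/4)x + 65/12

g(x) = -4x^4 + 4x^3 + 14x^2 - (41/4)x + 65/12


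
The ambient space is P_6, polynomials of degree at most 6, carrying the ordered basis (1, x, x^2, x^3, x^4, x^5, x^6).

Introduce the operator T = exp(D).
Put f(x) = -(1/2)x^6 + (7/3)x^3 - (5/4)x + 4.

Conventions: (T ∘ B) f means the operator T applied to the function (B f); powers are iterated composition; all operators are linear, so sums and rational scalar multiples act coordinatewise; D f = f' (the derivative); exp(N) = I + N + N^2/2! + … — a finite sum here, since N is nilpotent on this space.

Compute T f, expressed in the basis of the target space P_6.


the result is g(x) = -(1/2)x^6 - 3x^5 - (15/2)x^4 - (23/3)x^3 - (1/2)x^2 + (11/4)x + 55/12

order-1 term: -3x^5 + 7x^2 - 5/4
order-2 term: -(15/2)x^4 + 7x
order-3 term: -10x^3 + 7/3
order-4 term: -(15/2)x^2
order-5 term: -3x
order-6 term: -1/2
the series for exp(D) f terminates at order 6
exp(D) f = -(1/2)x^6 - 3x^5 - (15/2)x^4 - (23/3)x^3 - (1/2)x^2 + (11/4)x + 55/12


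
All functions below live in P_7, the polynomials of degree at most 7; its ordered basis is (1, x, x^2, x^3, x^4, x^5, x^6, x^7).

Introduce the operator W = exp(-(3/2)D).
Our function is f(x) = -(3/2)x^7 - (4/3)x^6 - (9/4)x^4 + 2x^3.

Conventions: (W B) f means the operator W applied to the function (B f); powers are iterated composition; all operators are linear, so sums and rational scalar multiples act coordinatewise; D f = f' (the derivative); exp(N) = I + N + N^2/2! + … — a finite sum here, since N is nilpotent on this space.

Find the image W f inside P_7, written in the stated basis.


g(x) = -(3/2)x^7 + (173/12)x^6 - (471/8)x^5 + (2079/16)x^4 - (5129/32)x^3 + (6309/64)x^2 - (1917/128)x - 1971/256

order-1 term: (63/4)x^6 + 12x^5 + (27/2)x^3 - 9x^2
order-2 term: -(567/8)x^5 - 45x^4 - (243/8)x^2 + (27/2)x
order-3 term: (2835/16)x^4 + 90x^3 + (243/8)x - 27/4
order-4 term: -(8505/32)x^3 - (405/4)x^2 - 729/64
order-5 term: (15309/64)x^2 + (243/4)x
order-6 term: -(15309/128)x - 243/16
order-7 term: 6561/256
the series for exp(-(3/2)D) f terminates at order 7
exp(-(3/2)D) f = -(3/2)x^7 + (173/12)x^6 - (471/8)x^5 + (2079/16)x^4 - (5129/32)x^3 + (6309/64)x^2 - (1917/128)x - 1971/256


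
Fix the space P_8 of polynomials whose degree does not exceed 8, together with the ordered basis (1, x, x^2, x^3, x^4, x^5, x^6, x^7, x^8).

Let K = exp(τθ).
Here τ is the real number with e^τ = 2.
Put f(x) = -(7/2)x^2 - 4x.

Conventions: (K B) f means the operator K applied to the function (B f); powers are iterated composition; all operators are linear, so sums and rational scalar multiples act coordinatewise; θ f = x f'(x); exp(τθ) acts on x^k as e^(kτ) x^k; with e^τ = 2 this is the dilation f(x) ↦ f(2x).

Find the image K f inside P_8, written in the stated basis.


exp(τθ) x^k = e^(kτ) x^k; with e^τ = 2 this sends x^k to 2^k x^k
x ↦ 2 x
x^2 ↦ 4 x^2
applying this coordinatewise to f: exp(τθ) f = -14x^2 - 8x

the image equals g(x) = -14x^2 - 8x


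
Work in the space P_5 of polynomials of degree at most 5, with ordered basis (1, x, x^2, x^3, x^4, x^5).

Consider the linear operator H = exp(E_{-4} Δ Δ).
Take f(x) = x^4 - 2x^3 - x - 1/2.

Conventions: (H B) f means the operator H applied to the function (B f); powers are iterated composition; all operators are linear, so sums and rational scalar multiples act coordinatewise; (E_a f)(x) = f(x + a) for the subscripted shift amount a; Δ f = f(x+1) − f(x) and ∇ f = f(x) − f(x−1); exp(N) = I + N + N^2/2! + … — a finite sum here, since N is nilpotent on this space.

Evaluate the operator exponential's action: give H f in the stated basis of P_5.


order-1 term: 12x^2 - 84x + 146
order-2 term: 12
the series for exp(E_{-4} Δ Δ) f terminates at order 2
exp(E_{-4} Δ Δ) f = x^4 - 2x^3 + 12x^2 - 85x + 315/2

g(x) = x^4 - 2x^3 + 12x^2 - 85x + 315/2


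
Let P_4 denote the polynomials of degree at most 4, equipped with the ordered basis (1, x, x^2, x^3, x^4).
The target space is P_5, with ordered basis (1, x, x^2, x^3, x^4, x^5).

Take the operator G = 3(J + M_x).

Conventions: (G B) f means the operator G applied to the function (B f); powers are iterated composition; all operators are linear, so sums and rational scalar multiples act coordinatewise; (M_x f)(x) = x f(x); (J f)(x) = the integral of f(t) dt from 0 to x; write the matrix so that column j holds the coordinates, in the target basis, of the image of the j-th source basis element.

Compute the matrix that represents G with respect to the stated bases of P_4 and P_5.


image of 1: 6x
image of x: (9/2)x^2
image of x^2: 4x^3
image of x^3: (15/4)x^4
image of x^4: (18/5)x^5
each image's coordinates form column j of the matrix

the matrix is [[0, 0, 0, 0, 0]; [6, 0, 0, 0, 0]; [0, 9/2, 0, 0, 0]; [0, 0, 4, 0, 0]; [0, 0, 0, 15/4, 0]; [0, 0, 0, 0, 18/5]] (rows listed top to bottom)


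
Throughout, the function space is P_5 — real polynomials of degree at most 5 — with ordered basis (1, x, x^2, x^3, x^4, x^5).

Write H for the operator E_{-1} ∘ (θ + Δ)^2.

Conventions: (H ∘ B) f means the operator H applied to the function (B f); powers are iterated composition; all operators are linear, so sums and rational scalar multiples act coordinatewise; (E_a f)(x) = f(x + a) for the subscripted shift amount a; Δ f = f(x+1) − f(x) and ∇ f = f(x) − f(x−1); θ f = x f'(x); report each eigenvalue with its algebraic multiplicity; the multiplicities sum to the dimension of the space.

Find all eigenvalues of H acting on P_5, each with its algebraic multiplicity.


λ = 0 (multiplicity 1), λ = 1 (multiplicity 1), λ = 4 (multiplicity 1), λ = 9 (multiplicity 1), λ = 16 (multiplicity 1), λ = 25 (multiplicity 1)

image of 1: 0
image of x: x
image of x^2: 4x^2 - 2x + 2
image of x^3: 9x^3 - 12x^2 + 15x - 3
image of x^4: 16x^4 - 36x^3 + 60x^2 - 32x + 10
image of x^5: 25x^5 - 80x^4 + 170x^3 - 150x^2 + 85x - 15
the matrix is upper triangular; its diagonal is (0, 1, 4, 9, 16, 25)
for a triangular matrix the eigenvalues are the diagonal entries, with algebraic multiplicity their repetition count


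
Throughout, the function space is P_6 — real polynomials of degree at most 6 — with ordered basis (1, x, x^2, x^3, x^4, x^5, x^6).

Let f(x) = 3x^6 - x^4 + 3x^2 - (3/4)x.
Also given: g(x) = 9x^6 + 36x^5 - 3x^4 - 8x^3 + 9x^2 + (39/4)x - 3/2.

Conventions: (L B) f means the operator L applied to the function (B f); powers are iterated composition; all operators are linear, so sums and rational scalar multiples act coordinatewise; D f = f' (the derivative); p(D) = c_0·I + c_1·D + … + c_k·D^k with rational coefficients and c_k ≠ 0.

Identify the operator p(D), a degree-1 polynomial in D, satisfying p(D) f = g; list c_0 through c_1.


p(D) = 3·I + 2·D, i.e. c_0 = 3, c_1 = 2

D^0 f = 3x^6 - x^4 + 3x^2 - (3/4)x
D^1 f = 18x^5 - 4x^3 + 6x - 3/4
matching coefficients of g against c_0 f + c_1 Df + … from the top degree down determines the c_i
solution: c_0 = 3, c_1 = 2


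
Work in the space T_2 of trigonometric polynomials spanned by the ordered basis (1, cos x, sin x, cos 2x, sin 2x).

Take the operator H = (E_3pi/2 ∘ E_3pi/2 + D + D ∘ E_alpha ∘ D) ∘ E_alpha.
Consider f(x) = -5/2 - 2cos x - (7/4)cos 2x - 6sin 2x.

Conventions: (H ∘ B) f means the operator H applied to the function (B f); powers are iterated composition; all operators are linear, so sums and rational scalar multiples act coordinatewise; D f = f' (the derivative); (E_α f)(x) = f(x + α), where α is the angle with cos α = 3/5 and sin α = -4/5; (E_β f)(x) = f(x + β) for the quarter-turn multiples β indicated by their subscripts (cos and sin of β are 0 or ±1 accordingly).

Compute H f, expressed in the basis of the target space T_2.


the image equals g(x) = -5/2 - (24/25)cos x + (118/25)sin x + (53/4)cos 2x - (73/2)sin 2x

E_alpha f = -5/2 - (6/5)cos x - (8/5)sin x + (25/4)cos 2x
E_3pi/2 E_alpha f = -5/2 + (8/5)cos x - (6/5)sin x - (25/4)cos 2x
E_3pi/2 E_3pi/2 E_alpha f = -5/2 + (6/5)cos x + (8/5)sin x + (25/4)cos 2x
D E_alpha f = -(8/5)cos x + (6/5)sin x - (25/2)sin 2x
D E_alpha f = -(8/5)cos x + (6/5)sin x - (25/2)sin 2x
E_alpha D E_alpha f = -(48/25)cos x - (14/25)sin x + 12cos 2x + (7/2)sin 2x
D E_alpha D E_alpha f = -(14/25)cos x + (48/25)sin x + 7cos 2x - 24sin 2x
(E_3pi/2 ∘ E_3pi/2 + D + D ∘ E_alpha ∘ D) E_alpha f = -5/2 - (24/25)cos x + (118/25)sin x + (53/4)cos 2x - (73/2)sin 2x


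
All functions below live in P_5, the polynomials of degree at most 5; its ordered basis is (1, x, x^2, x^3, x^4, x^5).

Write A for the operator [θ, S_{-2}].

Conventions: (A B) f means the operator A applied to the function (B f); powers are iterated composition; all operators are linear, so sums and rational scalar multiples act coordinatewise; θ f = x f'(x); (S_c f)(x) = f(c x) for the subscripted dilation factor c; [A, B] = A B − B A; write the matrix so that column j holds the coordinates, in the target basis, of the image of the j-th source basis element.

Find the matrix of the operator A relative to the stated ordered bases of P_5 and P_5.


the matrix is [[0, 0, 0, 0, 0, 0]; [0, 0, 0, 0, 0, 0]; [0, 0, 0, 0, 0, 0]; [0, 0, 0, 0, 0, 0]; [0, 0, 0, 0, 0, 0]; [0, 0, 0, 0, 0, 0]] (rows listed top to bottom)

image of 1: 0
image of x: 0
image of x^2: 0
image of x^3: 0
image of x^4: 0
image of x^5: 0
each image's coordinates form column j of the matrix


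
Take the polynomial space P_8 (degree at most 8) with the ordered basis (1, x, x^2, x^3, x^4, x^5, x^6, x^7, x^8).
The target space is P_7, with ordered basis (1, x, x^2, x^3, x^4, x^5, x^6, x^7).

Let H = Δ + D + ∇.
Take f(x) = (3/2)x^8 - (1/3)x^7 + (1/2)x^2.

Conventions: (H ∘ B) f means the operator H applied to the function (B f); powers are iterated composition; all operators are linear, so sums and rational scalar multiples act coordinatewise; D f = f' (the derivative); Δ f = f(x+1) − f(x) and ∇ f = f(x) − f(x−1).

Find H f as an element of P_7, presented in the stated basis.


Δ f = 12x^7 + (119/3)x^6 + 77x^5 + (280/3)x^4 + (217/3)x^3 + 35x^2 + (32/3)x + 5/3
D f = 12x^7 - (7/3)x^6 + x
∇ f = 12x^7 - (133/3)x^6 + 91x^5 - (350/3)x^4 + (287/3)x^3 - 49x^2 + (46/3)x - 7/3
(Δ + D + ∇) f = 36x^7 - 7x^6 + 168x^5 - (70/3)x^4 + 168x^3 - 14x^2 + 27x - 2/3

the image equals g(x) = 36x^7 - 7x^6 + 168x^5 - (70/3)x^4 + 168x^3 - 14x^2 + 27x - 2/3


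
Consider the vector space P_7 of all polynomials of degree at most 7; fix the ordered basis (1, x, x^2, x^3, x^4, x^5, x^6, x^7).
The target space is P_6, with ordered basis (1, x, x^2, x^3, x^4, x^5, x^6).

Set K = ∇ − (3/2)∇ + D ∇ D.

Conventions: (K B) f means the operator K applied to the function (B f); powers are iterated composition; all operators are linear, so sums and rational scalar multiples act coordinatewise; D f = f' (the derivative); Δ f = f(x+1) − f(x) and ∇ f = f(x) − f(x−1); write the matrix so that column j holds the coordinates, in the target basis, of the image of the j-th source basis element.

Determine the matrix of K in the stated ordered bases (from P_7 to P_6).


the matrix is [[0, -1/2, 1/2, 11/2, -23/2, 39/2, -59/2, 83/2]; [0, 0, -1, 3/2, 22, -115/2, 117, -413/2]; [0, 0, 0, -3/2, 3, 55, -345/2, 819/2]; [0, 0, 0, 0, -2, 5, 110, -805/2]; [0, 0, 0, 0, 0, -5/2, 15/2, 385/2]; [0, 0, 0, 0, 0, 0, -3, 21/2]; [0, 0, 0, 0, 0, 0, 0, -7/2]] (rows listed top to bottom)

image of 1: 0
image of x: -1/2
image of x^2: -x + 1/2
image of x^3: -(3/2)x^2 + (3/2)x + 11/2
image of x^4: -2x^3 + 3x^2 + 22x - 23/2
image of x^5: -(5/2)x^4 + 5x^3 + 55x^2 - (115/2)x + 39/2
image of x^6: -3x^5 + (15/2)x^4 + 110x^3 - (345/2)x^2 + 117x - 59/2
image of x^7: -(7/2)x^6 + (21/2)x^5 + (385/2)x^4 - (805/2)x^3 + (819/2)x^2 - (413/2)x + 83/2
each image's coordinates form column j of the matrix


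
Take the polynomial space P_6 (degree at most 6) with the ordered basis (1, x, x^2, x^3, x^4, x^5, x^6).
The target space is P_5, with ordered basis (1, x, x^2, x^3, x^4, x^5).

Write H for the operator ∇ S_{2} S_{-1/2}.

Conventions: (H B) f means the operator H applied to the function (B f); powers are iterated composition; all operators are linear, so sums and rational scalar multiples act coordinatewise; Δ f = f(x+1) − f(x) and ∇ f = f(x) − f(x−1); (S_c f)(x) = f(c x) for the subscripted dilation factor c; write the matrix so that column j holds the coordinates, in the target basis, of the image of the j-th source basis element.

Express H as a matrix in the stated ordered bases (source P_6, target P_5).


image of 1: 0
image of x: -1
image of x^2: 2x - 1
image of x^3: -3x^2 + 3x - 1
image of x^4: 4x^3 - 6x^2 + 4x - 1
image of x^5: -5x^4 + 10x^3 - 10x^2 + 5x - 1
image of x^6: 6x^5 - 15x^4 + 20x^3 - 15x^2 + 6x - 1
each image's coordinates form column j of the matrix

the matrix is [[0, -1, -1, -1, -1, -1, -1]; [0, 0, 2, 3, 4, 5, 6]; [0, 0, 0, -3, -6, -10, -15]; [0, 0, 0, 0, 4, 10, 20]; [0, 0, 0, 0, 0, -5, -15]; [0, 0, 0, 0, 0, 0, 6]] (rows listed top to bottom)


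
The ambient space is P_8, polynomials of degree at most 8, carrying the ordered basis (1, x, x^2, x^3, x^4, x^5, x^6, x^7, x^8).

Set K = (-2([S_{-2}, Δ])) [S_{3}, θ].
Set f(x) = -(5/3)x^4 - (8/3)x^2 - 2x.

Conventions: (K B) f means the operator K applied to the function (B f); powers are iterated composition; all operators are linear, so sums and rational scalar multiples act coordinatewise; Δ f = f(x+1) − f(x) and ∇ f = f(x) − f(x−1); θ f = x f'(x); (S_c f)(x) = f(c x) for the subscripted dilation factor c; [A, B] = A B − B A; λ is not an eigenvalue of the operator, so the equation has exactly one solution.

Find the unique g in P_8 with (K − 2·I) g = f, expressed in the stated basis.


write g with unknown coordinates in the stated basis and equate coefficients in (K − 2·I) g = f
solving from the highest basis element down gives g = (5/6)x^4 + (4/3)x^2 + x
check: K g = 0
so K g − 2·g = -(5/3)x^4 - (8/3)x^2 - 2x = f ✓

the image equals g(x) = (5/6)x^4 + (4/3)x^2 + x


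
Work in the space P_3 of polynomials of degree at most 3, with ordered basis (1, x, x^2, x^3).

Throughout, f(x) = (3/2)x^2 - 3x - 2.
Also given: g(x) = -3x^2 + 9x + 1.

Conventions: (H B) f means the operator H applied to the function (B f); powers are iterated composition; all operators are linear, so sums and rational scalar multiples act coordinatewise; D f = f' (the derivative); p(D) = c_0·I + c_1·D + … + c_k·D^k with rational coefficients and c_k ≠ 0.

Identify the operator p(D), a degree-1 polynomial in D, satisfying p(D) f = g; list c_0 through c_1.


D^0 f = (3/2)x^2 - 3x - 2
D^1 f = 3x - 3
matching coefficients of g against c_0 f + c_1 Df + … from the top degree down determines the c_i
solution: c_0 = -2, c_1 = 1

c_0 = -2, c_1 = 1


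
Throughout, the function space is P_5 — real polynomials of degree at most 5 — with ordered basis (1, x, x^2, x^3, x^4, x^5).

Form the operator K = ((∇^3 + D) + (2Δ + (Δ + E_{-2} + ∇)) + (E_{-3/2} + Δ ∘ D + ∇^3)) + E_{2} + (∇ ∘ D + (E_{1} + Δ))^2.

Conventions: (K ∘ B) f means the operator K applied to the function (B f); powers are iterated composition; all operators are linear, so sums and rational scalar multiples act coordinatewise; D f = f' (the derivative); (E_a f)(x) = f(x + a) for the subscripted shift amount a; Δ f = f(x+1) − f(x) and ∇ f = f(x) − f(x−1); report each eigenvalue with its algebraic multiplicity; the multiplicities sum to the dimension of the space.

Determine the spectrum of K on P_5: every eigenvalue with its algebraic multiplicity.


image of 1: 4
image of x: 4x + 15/2
image of x^2: 4x^2 + 15x + 121/4
image of x^3: 4x^3 + (45/2)x^2 + (363/4)x + 493/8
image of x^4: 4x^4 + 30x^3 + (363/2)x^2 + (493/2)x + 1009/16
image of x^5: 4x^5 + (75/2)x^4 + (605/2)x^3 + (2465/4)x^2 + (5045/16)x + 10733/32
the matrix is upper triangular; its diagonal is (4, 4, 4, 4, 4, 4)
for a triangular matrix the eigenvalues are the diagonal entries, with algebraic multiplicity their repetition count

λ = 4 (multiplicity 6)


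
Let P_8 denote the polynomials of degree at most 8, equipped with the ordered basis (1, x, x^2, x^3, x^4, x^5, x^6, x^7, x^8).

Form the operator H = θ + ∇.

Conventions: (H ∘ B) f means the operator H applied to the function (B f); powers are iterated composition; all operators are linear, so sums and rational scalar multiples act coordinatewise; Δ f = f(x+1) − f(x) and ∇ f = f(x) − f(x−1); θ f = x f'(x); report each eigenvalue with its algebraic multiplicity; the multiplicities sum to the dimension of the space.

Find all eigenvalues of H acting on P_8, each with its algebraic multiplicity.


image of 1: 0
image of x: x + 1
image of x^2: 2x^2 + 2x - 1
image of x^3: 3x^3 + 3x^2 - 3x + 1
image of x^4: 4x^4 + 4x^3 - 6x^2 + 4x - 1
image of x^5: 5x^5 + 5x^4 - 10x^3 + 10x^2 - 5x + 1
image of x^6: 6x^6 + 6x^5 - 15x^4 + 20x^3 - 15x^2 + 6x - 1
image of x^7: 7x^7 + 7x^6 - 21x^5 + 35x^4 - 35x^3 + 21x^2 - 7x + 1
image of x^8: 8x^8 + 8x^7 - 28x^6 + 56x^5 - 70x^4 + 56x^3 - 28x^2 + 8x - 1
the matrix is upper triangular; its diagonal is (0, 1, 2, 3, 4, 5, 6, 7, 8)
for a triangular matrix the eigenvalues are the diagonal entries, with algebraic multiplicity their repetition count

λ = 0 (multiplicity 1), λ = 1 (multiplicity 1), λ = 2 (multiplicity 1), λ = 3 (multiplicity 1), λ = 4 (multiplicity 1), λ = 5 (multiplicity 1), λ = 6 (multiplicity 1), λ = 7 (multiplicity 1), λ = 8 (multiplicity 1)


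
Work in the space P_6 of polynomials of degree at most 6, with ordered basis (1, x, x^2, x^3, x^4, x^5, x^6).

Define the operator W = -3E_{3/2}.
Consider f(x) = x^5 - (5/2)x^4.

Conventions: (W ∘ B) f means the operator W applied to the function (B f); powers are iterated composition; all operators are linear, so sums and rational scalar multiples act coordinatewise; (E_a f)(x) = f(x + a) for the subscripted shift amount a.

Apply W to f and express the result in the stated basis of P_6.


g(x) = -3x^5 - 15x^4 - (45/2)x^3 + (405/16)x + 243/16

E_{3/2} f = x^5 + 5x^4 + (15/2)x^3 - (135/16)x - 81/16
(-3E_{3/2}) f = -3x^5 - 15x^4 - (45/2)x^3 + (405/16)x + 243/16


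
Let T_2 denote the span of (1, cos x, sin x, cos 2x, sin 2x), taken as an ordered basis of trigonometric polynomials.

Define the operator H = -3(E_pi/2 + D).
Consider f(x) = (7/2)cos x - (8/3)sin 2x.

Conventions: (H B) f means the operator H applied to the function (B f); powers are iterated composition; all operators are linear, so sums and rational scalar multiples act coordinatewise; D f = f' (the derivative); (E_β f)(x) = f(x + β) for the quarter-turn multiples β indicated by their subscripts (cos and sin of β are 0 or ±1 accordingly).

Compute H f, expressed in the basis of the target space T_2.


the result is g(x) = 21sin x + 16cos 2x - 8sin 2x

E_pi/2 f = -(7/2)sin x + (8/3)sin 2x
D f = -(7/2)sin x - (16/3)cos 2x
(E_pi/2 + D) f = -7sin x - (16/3)cos 2x + (8/3)sin 2x
(-3(E_pi/2 + D)) f = 21sin x + 16cos 2x - 8sin 2x


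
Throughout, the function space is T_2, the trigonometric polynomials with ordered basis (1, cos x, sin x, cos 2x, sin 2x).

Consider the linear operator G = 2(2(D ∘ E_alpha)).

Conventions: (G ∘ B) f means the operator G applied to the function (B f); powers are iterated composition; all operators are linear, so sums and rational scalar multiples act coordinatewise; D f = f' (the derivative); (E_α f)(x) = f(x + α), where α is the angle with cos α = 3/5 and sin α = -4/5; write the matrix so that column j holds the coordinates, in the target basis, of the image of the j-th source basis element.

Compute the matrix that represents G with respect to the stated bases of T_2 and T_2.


image of 1: 0
image of cos x: (16/5)cos x - (12/5)sin x
image of sin x: (12/5)cos x + (16/5)sin x
image of cos 2x: (192/25)cos 2x + (56/25)sin 2x
image of sin 2x: -(56/25)cos 2x + (192/25)sin 2x
each image's coordinates form column j of the matrix

the matrix is [[0, 0, 0, 0, 0]; [0, 16/5, 12/5, 0, 0]; [0, -12/5, 16/5, 0, 0]; [0, 0, 0, 192/25, -56/25]; [0, 0, 0, 56/25, 192/25]] (rows listed top to bottom)


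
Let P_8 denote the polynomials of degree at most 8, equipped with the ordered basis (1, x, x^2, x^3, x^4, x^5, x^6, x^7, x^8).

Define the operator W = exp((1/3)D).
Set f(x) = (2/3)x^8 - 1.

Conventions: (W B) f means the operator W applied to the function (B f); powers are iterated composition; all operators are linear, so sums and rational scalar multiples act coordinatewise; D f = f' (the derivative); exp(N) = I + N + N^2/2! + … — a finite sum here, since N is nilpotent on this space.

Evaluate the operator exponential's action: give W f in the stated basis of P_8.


order-1 term: (16/9)x^7
order-2 term: (56/27)x^6
order-3 term: (112/81)x^5
order-4 term: (140/243)x^4
order-5 term: (112/729)x^3
order-6 term: (56/2187)x^2
order-7 term: (16/6561)x
order-8 term: 2/19683
the series for exp((1/3)D) f terminates at order 8
exp((1/3)D) f = (2/3)x^8 + (16/9)x^7 + (56/27)x^6 + (112/81)x^5 + (140/243)x^4 + (112/729)x^3 + (56/2187)x^2 + (16/6561)x - 19681/19683

the image equals g(x) = (2/3)x^8 + (16/9)x^7 + (56/27)x^6 + (112/81)x^5 + (140/243)x^4 + (112/729)x^3 + (56/2187)x^2 + (16/6561)x - 19681/19683


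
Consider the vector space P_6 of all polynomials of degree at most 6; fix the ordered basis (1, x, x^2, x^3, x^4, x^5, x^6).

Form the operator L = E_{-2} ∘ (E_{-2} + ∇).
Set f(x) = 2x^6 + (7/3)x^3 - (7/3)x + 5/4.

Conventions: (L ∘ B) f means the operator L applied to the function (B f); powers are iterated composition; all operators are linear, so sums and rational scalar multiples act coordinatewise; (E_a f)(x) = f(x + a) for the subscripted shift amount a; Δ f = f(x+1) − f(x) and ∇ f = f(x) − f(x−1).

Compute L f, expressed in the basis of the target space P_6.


g(x) = 2x^6 - 36x^5 + 330x^4 - (5393/3)x^3 + 5709x^2 - (29044/3)x + 27061/4

E_{-2} f = 2x^6 - 24x^5 + 120x^4 - (953/3)x^3 + 466x^2 - (1075/3)x + 461/4
∇ f = 12x^5 - 30x^4 + 40x^3 - 23x^2 + 5x - 2
(E_{-2} + ∇) f = 2x^6 - 12x^5 + 90x^4 - (833/3)x^3 + 443x^2 - (1060/3)x + 453/4
E_{-2} (E_{-2} + ∇) f = 2x^6 - 36x^5 + 330x^4 - (5393/3)x^3 + 5709x^2 - (29044/3)x + 27061/4


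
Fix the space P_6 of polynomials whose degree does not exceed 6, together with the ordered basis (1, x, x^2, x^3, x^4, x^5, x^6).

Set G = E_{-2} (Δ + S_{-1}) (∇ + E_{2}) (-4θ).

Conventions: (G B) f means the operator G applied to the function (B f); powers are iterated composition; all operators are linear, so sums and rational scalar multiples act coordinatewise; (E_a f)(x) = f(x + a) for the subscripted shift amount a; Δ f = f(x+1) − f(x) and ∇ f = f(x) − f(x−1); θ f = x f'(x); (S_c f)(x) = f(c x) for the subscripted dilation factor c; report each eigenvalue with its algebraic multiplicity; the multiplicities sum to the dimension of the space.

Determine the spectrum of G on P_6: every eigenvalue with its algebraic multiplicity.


image of 1: 0
image of x: 4x - 24
image of x^2: -8x^2 + 64x - 176
image of x^3: 12x^3 - 216x^2 + 576x - 720
image of x^4: -16x^4 + 256x^3 - 2112x^2 + 5248x - 5152
image of x^5: 20x^5 - 600x^4 + 3200x^3 - 12000x^2 + 22000x - 17520
image of x^6: -24x^6 + 576x^5 - 7920x^4 + 39360x^3 - 115920x^2 + 177696x - 114288
the matrix is upper triangular; its diagonal is (0, 4, -8, 12, -16, 20, -24)
for a triangular matrix the eigenvalues are the diagonal entries, with algebraic multiplicity their repetition count

λ = -24 (multiplicity 1), λ = -16 (multiplicity 1), λ = -8 (multiplicity 1), λ = 0 (multiplicity 1), λ = 4 (multiplicity 1), λ = 12 (multiplicity 1), λ = 20 (multiplicity 1)


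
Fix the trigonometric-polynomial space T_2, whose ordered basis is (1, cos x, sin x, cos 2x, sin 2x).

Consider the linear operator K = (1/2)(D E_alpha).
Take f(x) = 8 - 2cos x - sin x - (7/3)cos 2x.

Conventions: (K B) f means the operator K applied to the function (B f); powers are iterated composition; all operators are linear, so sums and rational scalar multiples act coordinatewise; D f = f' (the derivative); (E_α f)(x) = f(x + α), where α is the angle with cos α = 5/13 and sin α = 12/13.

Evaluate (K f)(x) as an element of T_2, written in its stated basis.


E_alpha f = 8 - (22/13)cos x + (19/13)sin x + (833/507)cos 2x + (280/169)sin 2x
D E_alpha f = (19/13)cos x + (22/13)sin x + (560/169)cos 2x - (1666/507)sin 2x
((1/2)(D E_alpha)) f = (19/26)cos x + (11/13)sin x + (280/169)cos 2x - (833/507)sin 2x

the result is g(x) = (19/26)cos x + (11/13)sin x + (280/169)cos 2x - (833/507)sin 2x


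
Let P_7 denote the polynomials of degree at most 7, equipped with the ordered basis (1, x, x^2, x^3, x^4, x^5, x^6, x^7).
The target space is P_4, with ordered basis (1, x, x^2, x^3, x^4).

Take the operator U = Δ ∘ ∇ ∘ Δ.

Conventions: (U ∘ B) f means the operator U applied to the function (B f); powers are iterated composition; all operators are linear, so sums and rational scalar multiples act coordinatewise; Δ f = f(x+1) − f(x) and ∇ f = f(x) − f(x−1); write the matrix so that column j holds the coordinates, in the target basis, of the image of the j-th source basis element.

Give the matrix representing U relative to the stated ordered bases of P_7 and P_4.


image of 1: 0
image of x: 0
image of x^2: 0
image of x^3: 6
image of x^4: 24x + 12
image of x^5: 60x^2 + 60x + 30
image of x^6: 120x^3 + 180x^2 + 180x + 60
image of x^7: 210x^4 + 420x^3 + 630x^2 + 420x + 126
each image's coordinates form column j of the matrix

the matrix is [[0, 0, 0, 6, 12, 30, 60, 126]; [0, 0, 0, 0, 24, 60, 180, 420]; [0, 0, 0, 0, 0, 60, 180, 630]; [0, 0, 0, 0, 0, 0, 120, 420]; [0, 0, 0, 0, 0, 0, 0, 210]] (rows listed top to bottom)


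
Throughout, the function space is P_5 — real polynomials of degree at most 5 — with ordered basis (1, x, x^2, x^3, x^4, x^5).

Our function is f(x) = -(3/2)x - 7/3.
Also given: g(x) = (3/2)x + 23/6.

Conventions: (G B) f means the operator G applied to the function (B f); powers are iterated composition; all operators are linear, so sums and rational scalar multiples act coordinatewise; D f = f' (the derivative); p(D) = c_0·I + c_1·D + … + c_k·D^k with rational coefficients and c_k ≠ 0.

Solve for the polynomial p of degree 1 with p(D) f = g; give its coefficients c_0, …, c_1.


D^0 f = -(3/2)x - 7/3
D^1 f = -3/2
matching coefficients of g against c_0 f + c_1 Df + … from the top degree down determines the c_i
solution: c_0 = -1, c_1 = -1

c_0 = -1, c_1 = -1


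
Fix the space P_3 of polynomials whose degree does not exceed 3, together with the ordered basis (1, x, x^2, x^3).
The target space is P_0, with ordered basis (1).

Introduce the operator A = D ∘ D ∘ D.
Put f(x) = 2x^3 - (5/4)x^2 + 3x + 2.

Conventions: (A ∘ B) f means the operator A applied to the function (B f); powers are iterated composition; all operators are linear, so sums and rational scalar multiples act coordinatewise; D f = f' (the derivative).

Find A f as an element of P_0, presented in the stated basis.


the result is g(x) = 12

D f = 6x^2 - (5/2)x + 3
D D f = 12x - 5/2
D D D f = 12


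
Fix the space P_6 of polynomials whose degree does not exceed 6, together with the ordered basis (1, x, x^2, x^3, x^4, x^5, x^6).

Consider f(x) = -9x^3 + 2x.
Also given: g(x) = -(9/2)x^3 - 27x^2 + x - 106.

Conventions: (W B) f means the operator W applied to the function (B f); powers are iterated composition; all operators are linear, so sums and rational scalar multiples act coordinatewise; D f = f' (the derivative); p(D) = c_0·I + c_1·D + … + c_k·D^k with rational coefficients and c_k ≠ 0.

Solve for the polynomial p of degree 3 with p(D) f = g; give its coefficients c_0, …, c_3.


D^0 f = -9x^3 + 2x
D^1 f = -27x^2 + 2
D^2 f = -54x
D^3 f = -54
matching coefficients of g against c_0 f + c_1 Df + … from the top degree down determines the c_i
solution: c_0 = 1/2, c_1 = 1, c_2 = 0, c_3 = 2

p(D) = (1/2)·I + D + 2·D^3, i.e. c_0 = 1/2, c_1 = 1, c_2 = 0, c_3 = 2


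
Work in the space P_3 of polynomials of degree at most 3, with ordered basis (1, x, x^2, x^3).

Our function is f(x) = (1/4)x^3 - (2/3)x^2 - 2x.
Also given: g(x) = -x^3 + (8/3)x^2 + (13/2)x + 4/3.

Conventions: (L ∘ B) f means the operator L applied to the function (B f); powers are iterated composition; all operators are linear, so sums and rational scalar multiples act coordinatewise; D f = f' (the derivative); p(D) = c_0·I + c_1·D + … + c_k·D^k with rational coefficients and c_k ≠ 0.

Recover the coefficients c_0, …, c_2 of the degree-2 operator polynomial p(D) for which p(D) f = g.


c_0 = -4, c_1 = 0, c_2 = -1

D^0 f = (1/4)x^3 - (2/3)x^2 - 2x
D^1 f = (3/4)x^2 - (4/3)x - 2
D^2 f = (3/2)x - 4/3
matching coefficients of g against c_0 f + c_1 Df + … from the top degree down determines the c_i
solution: c_0 = -4, c_1 = 0, c_2 = -1


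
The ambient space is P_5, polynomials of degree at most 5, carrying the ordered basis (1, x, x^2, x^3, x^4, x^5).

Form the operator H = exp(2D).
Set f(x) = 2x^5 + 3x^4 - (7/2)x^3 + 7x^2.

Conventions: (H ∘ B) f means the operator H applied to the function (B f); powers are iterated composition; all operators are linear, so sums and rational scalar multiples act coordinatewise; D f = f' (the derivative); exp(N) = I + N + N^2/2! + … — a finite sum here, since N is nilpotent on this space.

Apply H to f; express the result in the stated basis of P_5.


order-1 term: 20x^4 + 24x^3 - 21x^2 + 28x
order-2 term: 80x^3 + 72x^2 - 42x + 28
order-3 term: 160x^2 + 96x - 28
order-4 term: 160x + 48
order-5 term: 64
the series for exp(2D) f terminates at order 5
exp(2D) f = 2x^5 + 23x^4 + (201/2)x^3 + 218x^2 + 242x + 112

the result is g(x) = 2x^5 + 23x^4 + (201/2)x^3 + 218x^2 + 242x + 112


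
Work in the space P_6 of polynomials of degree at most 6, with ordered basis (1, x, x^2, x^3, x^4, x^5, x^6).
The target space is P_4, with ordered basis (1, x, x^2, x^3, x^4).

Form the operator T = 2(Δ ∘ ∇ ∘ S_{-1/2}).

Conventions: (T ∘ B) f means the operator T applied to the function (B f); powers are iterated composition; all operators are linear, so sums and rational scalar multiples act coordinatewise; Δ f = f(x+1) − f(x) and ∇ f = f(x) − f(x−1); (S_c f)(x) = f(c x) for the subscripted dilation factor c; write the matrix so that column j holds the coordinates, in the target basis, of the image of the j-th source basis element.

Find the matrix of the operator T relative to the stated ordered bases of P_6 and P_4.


image of 1: 0
image of x: 0
image of x^2: 1
image of x^3: -(3/2)x
image of x^4: (3/2)x^2 + 1/4
image of x^5: -(5/4)x^3 - (5/8)x
image of x^6: (15/16)x^4 + (15/16)x^2 + 1/16
each image's coordinates form column j of the matrix

the matrix is [[0, 0, 1, 0, 1/4, 0, 1/16]; [0, 0, 0, -3/2, 0, -5/8, 0]; [0, 0, 0, 0, 3/2, 0, 15/16]; [0, 0, 0, 0, 0, -5/4, 0]; [0, 0, 0, 0, 0, 0, 15/16]] (rows listed top to bottom)


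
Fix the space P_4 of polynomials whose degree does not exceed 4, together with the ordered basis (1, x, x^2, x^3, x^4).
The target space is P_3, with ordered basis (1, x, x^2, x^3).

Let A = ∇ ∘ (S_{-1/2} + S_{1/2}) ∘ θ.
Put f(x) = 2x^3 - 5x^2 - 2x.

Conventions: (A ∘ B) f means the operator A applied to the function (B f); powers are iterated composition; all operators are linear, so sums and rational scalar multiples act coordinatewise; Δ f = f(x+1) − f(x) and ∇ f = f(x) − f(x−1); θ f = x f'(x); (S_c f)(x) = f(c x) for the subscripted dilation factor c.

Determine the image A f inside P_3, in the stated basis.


θ f = 6x^3 - 10x^2 - 2x
S_{-1/2} θ f = -(3/4)x^3 - (5/2)x^2 + x
S_{1/2} θ f = (3/4)x^3 - (5/2)x^2 - x
(S_{-1/2} + S_{1/2}) θ f = -5x^2
∇ (S_{-1/2} + S_{1/2}) θ f = -10x + 5

the result is g(x) = -10x + 5


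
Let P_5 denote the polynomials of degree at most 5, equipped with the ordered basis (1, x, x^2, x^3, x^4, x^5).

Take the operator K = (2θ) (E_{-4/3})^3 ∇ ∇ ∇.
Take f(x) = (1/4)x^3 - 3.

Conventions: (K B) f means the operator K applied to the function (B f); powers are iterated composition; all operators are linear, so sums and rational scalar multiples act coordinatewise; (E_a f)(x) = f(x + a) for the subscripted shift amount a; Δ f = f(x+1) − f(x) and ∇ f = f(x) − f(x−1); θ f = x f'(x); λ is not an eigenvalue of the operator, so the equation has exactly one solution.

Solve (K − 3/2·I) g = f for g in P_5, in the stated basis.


g(x) = -(1/6)x^3 + 2

write g with unknown coordinates in the stated basis and equate coefficients in (K − 3/2·I) g = f
solving from the highest basis element down gives g = -(1/6)x^3 + 2
check: K g = 0
so K g − 3/2·g = (1/4)x^3 - 3 = f ✓
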